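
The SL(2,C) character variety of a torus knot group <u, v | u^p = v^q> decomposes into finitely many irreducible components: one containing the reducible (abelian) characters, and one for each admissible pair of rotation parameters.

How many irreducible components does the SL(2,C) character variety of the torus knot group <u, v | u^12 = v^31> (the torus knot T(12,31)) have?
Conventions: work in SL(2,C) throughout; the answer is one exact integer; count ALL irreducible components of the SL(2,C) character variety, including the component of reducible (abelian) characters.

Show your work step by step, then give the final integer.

166

For T(12,31): irreducibility forces the central element u^12 = v^31 to one of +I, -I.
On an irreducible component, tr(u) is locked at 2*cos(pi*alpha/12) for some alpha in 1..11, and tr(v) at 2*cos(pi*beta/31) for some beta in 1..30.
u^12 = (-1)^alpha I and v^31 = (-1)^beta I must agree, so alpha and beta have equal parity.
Counting: 6 odd alphas x 15 odd betas + 5 even alphas x 15 even betas = 90 + 75 = 165.
That is 165 components of irreducible characters, and with the reducible (abelian) component the total is 166.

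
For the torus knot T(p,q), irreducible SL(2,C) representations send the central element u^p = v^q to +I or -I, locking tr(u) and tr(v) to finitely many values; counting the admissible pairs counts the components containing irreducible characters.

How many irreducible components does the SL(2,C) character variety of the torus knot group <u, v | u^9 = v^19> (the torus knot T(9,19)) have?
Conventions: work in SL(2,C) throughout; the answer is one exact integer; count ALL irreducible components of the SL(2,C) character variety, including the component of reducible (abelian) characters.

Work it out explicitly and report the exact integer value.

Gamma = < u, v | u^9 = v^19 > (torus knot T(9,19)); the central element u^9 = v^19 acts as +I or -I in any irreducible SL(2,C) representation.
On an irreducible component, tr(u) is locked at 2*cos(pi*alpha/9) for some alpha in 1..8, and tr(v) at 2*cos(pi*beta/19) for some beta in 1..18.
Consistency of u^9 = (-1)^alpha I with v^19 = (-1)^beta I forces alpha = beta (mod 2).
Enumerate parity-matched pairs: 4*9 odd-odd plus 4*9 even-even gives 72.
Total: 72 irreducible-character components + 1 reducible (abelian) component = 73.

73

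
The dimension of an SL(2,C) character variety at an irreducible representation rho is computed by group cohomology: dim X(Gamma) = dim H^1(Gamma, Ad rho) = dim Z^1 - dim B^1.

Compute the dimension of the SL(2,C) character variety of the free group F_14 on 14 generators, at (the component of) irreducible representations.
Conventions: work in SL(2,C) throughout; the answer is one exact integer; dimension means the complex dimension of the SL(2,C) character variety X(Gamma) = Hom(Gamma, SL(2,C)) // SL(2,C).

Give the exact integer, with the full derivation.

Here Gamma is free of rank 14 — no relator constrains a cocycle.
So Z^1 = (sl_2)^14 in full: dim Z^1 = 42.
Irreducibility makes the coboundary map sl_2 -> Z^1 injective (trivial centralizer), so dim B^1 = 3.
dim X = dim H^1 = dim Z^1 - dim B^1 = 42 - 3 = 39.

39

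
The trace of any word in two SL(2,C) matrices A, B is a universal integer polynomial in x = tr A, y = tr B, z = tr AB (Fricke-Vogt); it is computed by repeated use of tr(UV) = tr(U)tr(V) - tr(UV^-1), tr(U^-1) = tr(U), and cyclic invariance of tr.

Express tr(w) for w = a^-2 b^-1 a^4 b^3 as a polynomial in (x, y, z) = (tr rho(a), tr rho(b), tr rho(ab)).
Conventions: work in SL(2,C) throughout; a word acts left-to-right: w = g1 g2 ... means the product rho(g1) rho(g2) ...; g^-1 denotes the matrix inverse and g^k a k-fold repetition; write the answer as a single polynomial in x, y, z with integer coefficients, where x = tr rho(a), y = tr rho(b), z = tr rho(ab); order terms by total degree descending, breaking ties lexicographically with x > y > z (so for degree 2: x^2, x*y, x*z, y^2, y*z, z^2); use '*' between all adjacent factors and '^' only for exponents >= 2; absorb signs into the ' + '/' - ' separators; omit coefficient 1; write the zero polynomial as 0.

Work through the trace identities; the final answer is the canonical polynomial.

-x^5*y^3*z + x^6*y^2 + x^4*y^4 + x^4*y^2*z^2 + x^5*y*z + 2*x^3*y^3*z - x^6 - 7*x^4*y^2 - x^4*z^2 - 2*x^2*y^4 - 2*x^2*y^2*z^2 - 2*x^3*y*z + 6*x^4 + 10*x^2*y^2 + 2*x^2*z^2 + x*y*z - 9*x^2 - y^2 + 2

next, trace(b a b) = trace(b) trace(a b) - trace(a)  (reduce the b square) = y*z - x
trace(b^3 a) = trace(b) trace(b a b) - trace(b a)  (reduce the b square) = y^2*z - x*y - z
trace(b^2) = trace(b) trace(b) - trace(1)  (reduce the b square) = y^2 - 2
trace(b^3) = trace(b) trace(b^2) - trace(b)  (reduce the b square) = y^3 - 3*y
trace(a^2 b^3) = trace(a) trace(b^3 a) - trace(b^3)  (reduce the a square) = x*y^2*z - x^2*y - y^3 - x*z + 3*y
trace(b a^2) = trace(a) trace(b a) - trace(b)  (reduce the a square) = x*z - y
trace(a^2 b a) = trace(a) trace(b a^2) - trace(b a)  (reduce the a square) = x^2*z - x*y - z
trace(a^4 b) = trace(a) trace(a^2 b a) - trace(a^2 b)  (reduce the a square) = x^3*z - x^2*y - 2*x*z + y
trace(a^2) = trace(a) trace(a) - trace(1)  (reduce the a square) = x^2 - 2
and trace(a^3) = trace(a) trace(a^2) - trace(a)  (reduce the a square) = x^3 - 3*x
trace(a^4) = trace(a) trace(a^3) - trace(a^2)  (reduce the a square) = x^4 - 4*x^2 + 2
trace(a^4 b^2) = trace(b) trace(a^4 b) - trace(a^4)  (reduce the b square) = x^3*y*z - x^4 - x^2*y^2 - 2*x*y*z + 4*x^2 + y^2 - 2
trace(b a^4 b^2) = trace(b) trace(a^4 b^2) - trace(a^4 b)  (reduce the b square) = x^3*y^2*z - x^4*y - x^2*y^3 - x^3*z - 2*x*y^2*z + 5*x^2*y + y^3 + 2*x*z - 3*y
trace(b a^4 b^3) = trace(b) trace(b a^4 b^2) - trace(b a^4 b)  (reduce the b square) = x^3*y^3*z - x^4*y^2 - x^2*y^4 - 2*x^3*y*z - 2*x*y^3*z + x^4 + 6*x^2*y^2 + y^4 + 4*x*y*z - 4*x^2 - 4*y^2 + 2
and trace(b a b a) = trace(b a) trace(b a) - trace(1)  (split on b) = z^2 - 2
next, trace(a b a^2 b) = trace(a) trace(b a b a) - trace(b a b)  (reduce the a square) = x*z^2 - y*z - x
trace(a b^2 a b a) = trace(b) trace(a b a^2 b) - trace(a b a^2)  (reduce the b square) = x*y*z^2 - x^2*z - y^2*z + z
next, trace(a b^2 a b) = trace(b) trace(a b a b) - trace(a b a)  (reduce the b square) = y*z^2 - x*z - y
trace(b a b a^3 b) = trace(a) trace(a b^2 a b a) - trace(a b^2 a b)  (reduce the a square) = x^2*y*z^2 - x^3*z - x*y^2*z - y*z^2 + 2*x*z + y
trace(b a b a^3) = trace(a) trace(a b a b a) - trace(a b a b)  (reduce the a square) = x^2*z^2 - x*y*z - x^2 - z^2 + 2
trace(a^2 b^3 a b a) = trace(b) trace(b a b a^3 b) - trace(b a b a^3)  (reduce the b square) = x^2*y^2*z^2 - x^3*y*z - x*y^3*z - x^2*z^2 - y^2*z^2 + 3*x*y*z + x^2 + y^2 + z^2 - 2
trace(a^2 b^3 a b) = trace(b) trace(a b a^2 b^2) - trace(a b a^2 b)  (reduce the b square) = x*y^2*z^2 - x^2*y*z - y^3*z - x*z^2 + 2*y*z + x
next, trace(b a^4 b^3 a) = trace(a) trace(a^2 b^3 a b a) - trace(a^2 b^3 a b)  (reduce the a square) = x^3*y^2*z^2 - x^4*y*z - x^2*y^3*z - x^3*z^2 - 2*x*y^2*z^2 + 4*x^2*y*z + y^3*z + x^3 + x*y^2 + 2*x*z^2 - 2*y*z - 3*x
trace(b a^4 b^3 a^-1) = trace(b a^4 b^3) trace(a) - trace(b a^4 b^3 a)  (eliminate a^-1) = x^4*y^3*z - x^5*y^2 - x^3*y^4 - x^3*y^2*z^2 - x^4*y*z - x^2*y^3*z + x^5 + 6*x^3*y^2 + x^3*z^2 + x*y^4 + 2*x*y^2*z^2 - y^3*z - 5*x^3 - 5*x*y^2 - 2*x*z^2 + 2*y*z + 5*x
and trace(a^4 b^3 a^-2 b) = trace(b a^4 b^3 a^-1) trace(a) - trace(b a^4 b^3)  (eliminate a^-1) = x^5*y^3*z - x^6*y^2 - x^4*y^4 - x^4*y^2*z^2 - x^5*y*z - 2*x^3*y^3*z + x^6 + 7*x^4*y^2 + x^4*z^2 + 2*x^2*y^4 + 2*x^2*y^2*z^2 + 2*x^3*y*z + x*y^3*z - 6*x^4 - 11*x^2*y^2 - 2*x^2*z^2 - y^4 - 2*x*y*z + 9*x^2 + 4*y^2 - 2
next, trace(a^-2 b^-1 a^4 b^3) = trace(a^4 b^3 a^-2) trace(b) - trace(a^4 b^3 a^-2 b)  (eliminate b^-1) = -x^5*y^3*z + x^6*y^2 + x^4*y^4 + x^4*y^2*z^2 + x^5*y*z + 2*x^3*y^3*z - x^6 - 7*x^4*y^2 - x^4*z^2 - 2*x^2*y^4 - 2*x^2*y^2*z^2 - 2*x^3*y*z + 6*x^4 + 10*x^2*y^2 + 2*x^2*z^2 + x*y*z - 9*x^2 - y^2 + 2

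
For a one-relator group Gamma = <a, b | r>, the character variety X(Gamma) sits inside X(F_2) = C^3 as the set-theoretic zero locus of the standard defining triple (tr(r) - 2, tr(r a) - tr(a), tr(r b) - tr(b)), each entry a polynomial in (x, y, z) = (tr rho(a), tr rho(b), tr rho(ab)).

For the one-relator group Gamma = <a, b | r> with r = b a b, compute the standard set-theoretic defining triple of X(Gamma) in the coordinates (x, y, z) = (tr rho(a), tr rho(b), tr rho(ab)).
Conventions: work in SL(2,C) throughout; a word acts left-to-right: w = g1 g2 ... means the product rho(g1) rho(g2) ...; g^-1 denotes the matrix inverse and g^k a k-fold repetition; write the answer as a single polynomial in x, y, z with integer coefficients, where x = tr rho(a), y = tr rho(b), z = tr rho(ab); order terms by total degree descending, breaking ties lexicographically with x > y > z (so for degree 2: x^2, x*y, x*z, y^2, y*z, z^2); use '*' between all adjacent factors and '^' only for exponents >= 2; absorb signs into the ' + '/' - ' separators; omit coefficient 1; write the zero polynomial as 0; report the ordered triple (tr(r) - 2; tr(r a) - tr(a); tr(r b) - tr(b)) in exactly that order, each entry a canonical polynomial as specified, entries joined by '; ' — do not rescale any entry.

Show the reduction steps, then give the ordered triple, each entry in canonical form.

next, tr(b a b) = tr(b) tr(a b) - tr(a)  (reduce the b square) = y*z - x
tr(b a b a) = tr(a b) tr(a b) - tr(1) = z^2 - 2
tr(b a b^2) = tr(b) tr(b a b) - tr(b a)  (reduce the b square) = y^2*z - x*y - z
assemble the triple (tr(r) - 2; tr(r a) - x; tr(r b) - y)

y*z - x - 2; z^2 - x - 2; y^2*z - x*y - y - z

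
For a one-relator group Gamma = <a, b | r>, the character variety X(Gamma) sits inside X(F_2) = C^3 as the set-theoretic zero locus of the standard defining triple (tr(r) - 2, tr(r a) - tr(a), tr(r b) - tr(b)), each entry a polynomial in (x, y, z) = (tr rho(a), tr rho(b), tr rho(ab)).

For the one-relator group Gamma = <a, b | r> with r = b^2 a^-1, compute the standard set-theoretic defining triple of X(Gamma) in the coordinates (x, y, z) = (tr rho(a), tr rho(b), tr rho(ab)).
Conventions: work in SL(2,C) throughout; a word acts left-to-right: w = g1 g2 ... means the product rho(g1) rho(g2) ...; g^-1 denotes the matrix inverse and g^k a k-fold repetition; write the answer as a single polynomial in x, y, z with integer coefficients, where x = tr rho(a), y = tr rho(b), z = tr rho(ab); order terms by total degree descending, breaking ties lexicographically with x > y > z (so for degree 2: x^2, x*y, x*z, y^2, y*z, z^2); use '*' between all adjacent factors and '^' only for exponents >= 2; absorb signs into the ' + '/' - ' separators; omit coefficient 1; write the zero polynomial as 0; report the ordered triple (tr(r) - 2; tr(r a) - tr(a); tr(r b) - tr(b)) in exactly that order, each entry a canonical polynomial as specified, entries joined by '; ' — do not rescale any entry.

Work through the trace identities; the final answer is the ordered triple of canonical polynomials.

reduce: trace(b^2) = trace(b) * trace(b) - trace(1) = y^2 - 2
reduce: trace(b^2 a) = trace(b) * trace(a b) - trace(a) = y*z - x
trace(b^2 a^-1) = trace(b^2) * trace(a) - trace(b^2 a) = x*y^2 - y*z - x
reduce: trace(b^3) = trace(b) * trace(b^2) - trace(b)   [square of b] = y^3 - 3*y
trace(b^3 a) = trace(b) * trace(a b^2) - trace(a b)   [square of b] = y^2*z - x*y - z
trace(b^2 a^-1 b) = trace(b^3) * trace(a) - trace(b^3 a)   [inverse elimination on a] = x*y^3 - y^2*z - 2*x*y + z
assemble the triple (trace(r) - 2; trace(r a) - x; trace(r b) - y)

x*y^2 - y*z - x - 2; y^2 - x - 2; x*y^3 - y^2*z - 2*x*y - y + z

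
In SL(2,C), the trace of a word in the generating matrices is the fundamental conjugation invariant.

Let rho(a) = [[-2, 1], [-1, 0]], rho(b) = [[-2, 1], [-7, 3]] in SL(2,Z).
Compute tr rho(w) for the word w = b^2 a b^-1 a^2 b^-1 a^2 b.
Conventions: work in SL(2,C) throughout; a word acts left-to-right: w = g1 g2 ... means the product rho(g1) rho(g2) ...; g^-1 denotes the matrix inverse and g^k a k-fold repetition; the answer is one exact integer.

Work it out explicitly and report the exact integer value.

rho(b) = [[-2, 1], [-7, 3]]
... * rho(b) = [[-2, 1], [-7, 3]]  ->  [[-3, 1], [-7, 2]]
... * rho(a) = [[-2, 1], [-1, 0]]  ->  [[5, -3], [12, -7]]
... * rho(b^-1) = [[3, -1], [7, -2]]  ->  [[-6, 1], [-13, 2]]
... * rho(a) = [[-2, 1], [-1, 0]]  ->  [[11, -6], [24, -13]]
... * rho(a) = [[-2, 1], [-1, 0]]  ->  [[-16, 11], [-35, 24]]
... * rho(b^-1) = [[3, -1], [7, -2]]  ->  [[29, -6], [63, -13]]
... * rho(a) = [[-2, 1], [-1, 0]]  ->  [[-52, 29], [-113, 63]]
... * rho(a) = [[-2, 1], [-1, 0]]  ->  [[75, -52], [163, -113]]
... * rho(b) = [[-2, 1], [-7, 3]]  ->  [[214, -81], [465, -176]]
tr = 214 + -176 = 38

38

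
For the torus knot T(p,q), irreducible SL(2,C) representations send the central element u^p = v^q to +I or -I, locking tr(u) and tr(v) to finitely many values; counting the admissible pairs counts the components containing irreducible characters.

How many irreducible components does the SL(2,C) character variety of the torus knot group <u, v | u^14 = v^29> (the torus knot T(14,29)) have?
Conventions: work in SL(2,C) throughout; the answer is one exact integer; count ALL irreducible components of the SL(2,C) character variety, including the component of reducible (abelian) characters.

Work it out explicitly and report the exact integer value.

183

For T(14,29): irreducibility forces the central element u^14 = v^29 to one of +I, -I.
This locks tr(u) to 2*cos(pi*alpha/14), alpha in 1..13, and tr(v) to 2*cos(pi*beta/29), beta in 1..28, on each component of irreducible characters.
u^14 = (-1)^alpha I and v^29 = (-1)^beta I must agree, so alpha and beta have equal parity.
Enumerate parity-matched pairs: 7*14 odd-odd plus 6*14 even-even gives 182.
components with irreducible characters: 182; plus the single component of reducible (abelian) characters: total 183.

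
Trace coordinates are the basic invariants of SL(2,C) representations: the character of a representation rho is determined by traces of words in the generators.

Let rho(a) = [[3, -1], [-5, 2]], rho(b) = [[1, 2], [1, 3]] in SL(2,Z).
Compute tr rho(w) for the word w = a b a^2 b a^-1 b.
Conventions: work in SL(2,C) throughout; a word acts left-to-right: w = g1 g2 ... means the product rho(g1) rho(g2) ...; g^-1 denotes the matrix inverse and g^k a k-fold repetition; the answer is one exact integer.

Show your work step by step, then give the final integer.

rho(a) = [[3, -1], [-5, 2]]
... * rho(b) = [[1, 2], [1, 3]]  ->  [[2, 3], [-3, -4]]
... * rho(a) = [[3, -1], [-5, 2]]  ->  [[-9, 4], [11, -5]]
... * rho(a) = [[3, -1], [-5, 2]]  ->  [[-47, 17], [58, -21]]
... * rho(b) = [[1, 2], [1, 3]]  ->  [[-30, -43], [37, 53]]
... * rho(a^-1) = [[2, 1], [5, 3]]  ->  [[-275, -159], [339, 196]]
... * rho(b) = [[1, 2], [1, 3]]  ->  [[-434, -1027], [535, 1266]]
tr = -434 + 1266 = 832

832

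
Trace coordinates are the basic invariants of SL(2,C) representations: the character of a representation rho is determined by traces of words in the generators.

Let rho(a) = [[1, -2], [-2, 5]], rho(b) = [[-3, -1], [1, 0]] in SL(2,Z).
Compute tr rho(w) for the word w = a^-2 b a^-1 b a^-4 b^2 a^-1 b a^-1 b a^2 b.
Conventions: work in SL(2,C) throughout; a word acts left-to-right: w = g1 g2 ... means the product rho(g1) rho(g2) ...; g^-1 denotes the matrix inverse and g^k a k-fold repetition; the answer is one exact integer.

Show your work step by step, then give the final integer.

rho(a^-1) = [[5, 2], [2, 1]]
... * rho(a^-1) = [[5, 2], [2, 1]]  ->  [[29, 12], [12, 5]]
... * rho(b) = [[-3, -1], [1, 0]]  ->  [[-75, -29], [-31, -12]]
... * rho(a^-1) = [[5, 2], [2, 1]]  ->  [[-433, -179], [-179, -74]]
... * rho(b) = [[-3, -1], [1, 0]]  ->  [[1120, 433], [463, 179]]
... * rho(a^-1) = [[5, 2], [2, 1]]  ->  [[6466, 2673], [2673, 1105]]
... * rho(a^-1) = [[5, 2], [2, 1]]  ->  [[37676, 15605], [15575, 6451]]
... * rho(a^-1) = [[5, 2], [2, 1]]  ->  [[219590, 90957], [90777, 37601]]
... * rho(a^-1) = [[5, 2], [2, 1]]  ->  [[1279864, 530137], [529087, 219155]]
... * rho(b) = [[-3, -1], [1, 0]]  ->  [[-3309455, -1279864], [-1368106, -529087]]
... * rho(b) = [[-3, -1], [1, 0]]  ->  [[8648501, 3309455], [3575231, 1368106]]
... * rho(a^-1) = [[5, 2], [2, 1]]  ->  [[49861415, 20606457], [20612367, 8518568]]
... * rho(b) = [[-3, -1], [1, 0]]  ->  [[-128977788, -49861415], [-53318533, -20612367]]
... * rho(a^-1) = [[5, 2], [2, 1]]  ->  [[-744611770, -307816991], [-307817399, -127249433]]
... * rho(b) = [[-3, -1], [1, 0]]  ->  [[1926018319, 744611770], [796202764, 307817399]]
... * rho(a) = [[1, -2], [-2, 5]]  ->  [[436794779, -128977788], [180567966, -53318533]]
... * rho(a) = [[1, -2], [-2, 5]]  ->  [[694750355, -1518478498], [287205032, -627728597]]
... * rho(b) = [[-3, -1], [1, 0]]  ->  [[-3602729563, -694750355], [-1489343693, -287205032]]
tr = -3602729563 + -287205032 = -3889934595

-3889934595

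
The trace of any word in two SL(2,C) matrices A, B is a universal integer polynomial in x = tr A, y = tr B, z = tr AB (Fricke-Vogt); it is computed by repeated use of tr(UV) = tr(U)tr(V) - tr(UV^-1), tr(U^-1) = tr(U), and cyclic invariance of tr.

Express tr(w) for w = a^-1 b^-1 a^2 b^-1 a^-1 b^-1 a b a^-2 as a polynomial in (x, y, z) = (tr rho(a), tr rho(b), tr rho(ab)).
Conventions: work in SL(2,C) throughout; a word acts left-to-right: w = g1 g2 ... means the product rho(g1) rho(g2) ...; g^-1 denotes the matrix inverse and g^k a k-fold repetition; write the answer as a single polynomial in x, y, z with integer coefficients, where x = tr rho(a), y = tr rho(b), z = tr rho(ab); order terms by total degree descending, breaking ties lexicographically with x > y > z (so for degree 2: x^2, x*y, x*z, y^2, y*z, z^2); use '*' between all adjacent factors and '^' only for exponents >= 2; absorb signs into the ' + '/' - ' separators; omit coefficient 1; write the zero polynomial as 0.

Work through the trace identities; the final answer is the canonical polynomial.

-x^5*y^2*z^2 + 2*x^6*y*z + x^4*y^3*z + 2*x^4*y*z^3 - x^7 - x^5*y^2 - 2*x^5*z^2 + x^3*y^2*z^2 - x^3*z^4 - 9*x^4*y*z - 2*x^2*y^3*z - 3*x^2*y*z^3 + 7*x^5 + 3*x^3*y^2 + 8*x^3*z^2 + x*z^4 + 11*x^2*y*z + y^3*z + y*z^3 - 14*x^3 - 2*x*y^2 - 6*x*z^2 - 3*y*z + 7*x

and trace(a^-1) = trace(a) = x
and trace(a^-1 b) = trace(b) trace(a) - trace(b a)  (eliminate a^-1) = x*y - z
trace(a^-1 b^-1) = trace(a^-1) trace(b) - trace(a^-1 b)  (eliminate b^-1) = z
trace(a^2) = trace(a) trace(a) - trace(1)  (reduce the a square) = x^2 - 2
trace(a^3) = trace(a) trace(a^2) - trace(a)  (reduce the a square) = x^3 - 3*x
trace(b a^2) = trace(a) trace(b a) - trace(b)  (reduce the a square) = x*z - y
trace(b a^3) = trace(a) trace(b a^2) - trace(b a)  (reduce the a square) = x^2*z - x*y - z
and trace(a^3 b a) = trace(a) trace(b a^3) - trace(b a^2)  (reduce the a square) = x^3*z - x^2*y - 2*x*z + y
and trace(b a b a) = trace(b a) trace(b a) - trace(1)  (split on b) = z^2 - 2
and trace(b a b) = trace(b) trace(a b) - trace(a)  (reduce the b square) = y*z - x
trace(a b a b a) = trace(a) trace(b a b a) - trace(b a b)  (reduce the a square) = x*z^2 - y*z - x
trace(a^3 b a b) = trace(a) trace(a b a b a) - trace(a b a b)  (reduce the a square) = x^2*z^2 - x*y*z - x^2 - z^2 + 2
next, trace(b^-1 a^3 b a) = trace(a^3 b a) trace(b) - trace(a^3 b a b)  (eliminate b^-1) = x^3*y*z - x^2*y^2 - x^2*z^2 - x*y*z + x^2 + y^2 + z^2 - 2
trace(b^-1 a^3 b a^-1) = trace(b^-1 a^3 b) trace(a) - trace(b^-1 a^3 b a)  (eliminate a^-1) = -x^3*y*z + x^4 + x^2*y^2 + x^2*z^2 + x*y*z - 4*x^2 - y^2 - z^2 + 2
next, trace(a^-2 b^-1 a^3 b) = trace(b^-1 a^3 b a^-1) trace(a) - trace(b^-1 a^3 b)  (eliminate a^-1) = -x^4*y*z + x^5 + x^3*y^2 + x^3*z^2 + x^2*y*z - 5*x^3 - x*y^2 - x*z^2 + 5*x
next, trace(a b a^-3 b^-1 a^2) = trace(a^-2 b^-1 a^3 b) trace(a) - trace(a^-2 b^-1 a^3 b a)  (eliminate a^-1) = -x^5*y*z + x^6 + x^4*y^2 + x^4*z^2 + 2*x^3*y*z - 6*x^4 - 2*x^2*y^2 - 2*x^2*z^2 - x*y*z + 9*x^2 + y^2 + z^2 - 2
next, trace(a^3 b a b a) = trace(a) trace(a^2 b a b a) - trace(a^2 b a b)  (reduce the a square) = x^3*z^2 - x^2*y*z - x^3 - 2*x*z^2 + y*z + 3*x
trace(b a b a b a) = trace(a b) trace(a b a b) - trace(a^-1 b^-1)  (split on a) = z^3 - 3*z
trace(b a b a b) = trace(b) trace(a b a b) - trace(a b a)  (reduce the b square) = y*z^2 - x*z - y
trace(b a b a b a^2) = trace(a) trace(b a b a b a) - trace(b a b a b)  (reduce the a square) = x*z^3 - y*z^2 - 2*x*z + y
trace(a^3 b a b a b) = trace(a) trace(b a b a b a^2) - trace(b a b a b a)  (reduce the a square) = x^2*z^3 - x*y*z^2 - 2*x^2*z - z^3 + x*y + 3*z
trace(b^-1 a^3 b a b a) = trace(a^3 b a b a) trace(b) - trace(a^3 b a b a b)  (eliminate b^-1) = x^3*y*z^2 - x^2*y^2*z - x^2*z^3 - x^3*y - x*y*z^2 + 2*x^2*z + y^2*z + z^3 + 2*x*y - 3*z
trace(a^-1 b^-1 a^3 b a b) = trace(b^-1 a^3 b a b) trace(a) - trace(b^-1 a^3 b a b a)  (eliminate a^-1) = -x^3*y*z^2 + x^4*z + x^2*y^2*z + x^2*z^3 + x*y*z^2 - 4*x^2*z - y^2*z - z^3 - x*y + 3*z
and trace(a^-2 b^-1 a^3 b a b) = trace(a^-1 b^-1 a^3 b a b) trace(a) - trace(a^-1 b^-1 a^3 b a b a)  (eliminate a^-1) = -x^4*y*z^2 + x^5*z + x^3*y^2*z + x^3*z^3 + x^2*y*z^2 - 5*x^3*z - x*y^2*z - x*z^3 + 5*x*z - y
trace(a b a b a^-3 b^-1 a^2) = trace(a^-2 b^-1 a^3 b a b) trace(a) - trace(a^-2 b^-1 a^3 b a b a)  (eliminate a^-1) = -x^5*y*z^2 + x^6*z + x^4*y^2*z + x^4*z^3 + 2*x^3*y*z^2 - 6*x^4*z - 2*x^2*y^2*z - 2*x^2*z^3 - x*y*z^2 + 9*x^2*z + y^2*z + z^3 - 3*z
trace(b a^2 b a b a b) = trace(b) trace(a^2 b a b a b) - trace(a^2 b a b a)  (reduce the b square) = x*y*z^3 - x^2*z^2 - y^2*z^2 - x*y*z + x^2 + y^2 + z^2 - 2
and trace(b a b a b a b a) = trace(b a b a b a) trace(b a) - trace(a b a b)  (split on b) = z^4 - 4*z^2 + 2
next, trace(b a b a b a b) = trace(b) trace(a b a b a b) - trace(a b a b a)  (reduce the b square) = y*z^3 - x*z^2 - 2*y*z + x
trace(b a^2 b a b a b a) = trace(a) trace(b a b a b a b a) - trace(b a b a b a b)  (reduce the a square) = x*z^4 - y*z^3 - 3*x*z^2 + 2*y*z + x
next, trace(a^2 b a b a b a^-1 b) = trace(b a^2 b a b a b) trace(a) - trace(b a^2 b a b a b a)  (eliminate a^-1) = x^2*y*z^3 - x^3*z^2 - x*y^2*z^2 - x*z^4 - x^2*y*z + y*z^3 + x^3 + x*y^2 + 4*x*z^2 - 2*y*z - 3*x
trace(b^-1 a^2 b a b a b a^-1) = trace(a^2 b a b a b a^-1) trace(b) - trace(a^2 b a b a b a^-1 b)  (eliminate b^-1) = -x^2*y*z^3 + x^3*z^2 + x*y^2*z^2 + x*z^4 + x^2*y*z - x^3 - x*y^2 - 4*x*z^2 - y*z + 3*x
trace(a^-2 b^-1 a^2 b a b a b) = trace(b^-1 a^2 b a b a b a^-1) trace(a) - trace(b^-1 a^2 b a b a b)  (eliminate a^-1) = -x^3*y*z^3 + x^4*z^2 + x^2*y^2*z^2 + x^2*z^4 + x^3*y*z - x^4 - x^2*y^2 - 5*x^2*z^2 + 4*x^2 + z^2 - 2
trace(a b a b a^-3 b^-1 a^2 b) = trace(a^-2 b^-1 a^2 b a b a b) trace(a) - trace(a^-2 b^-1 a^2 b a b a b a)  (eliminate a^-1) = -x^4*y*z^3 + x^5*z^2 + x^3*y^2*z^2 + x^3*z^4 + x^4*y*z + x^2*y*z^3 - x^5 - x^3*y^2 - 6*x^3*z^2 - x*y^2*z^2 - x*z^4 - x^2*y*z + 5*x^3 + x*y^2 + 5*x*z^2 + y*z - 5*x
next, trace(b a b a^-3 b^-1 a^2 b^-1 a) = trace(a b a b a^-3 b^-1 a^2) trace(b) - trace(a b a b a^-3 b^-1 a^2 b)  (eliminate b^-1) = -x^5*y^2*z^2 + x^6*y*z + x^4*y^3*z + 2*x^4*y*z^3 - x^5*z^2 + x^3*y^2*z^2 - x^3*z^4 - 7*x^4*y*z - 2*x^2*y^3*z - 3*x^2*y*z^3 + x^5 + x^3*y^2 + 6*x^3*z^2 + x*z^4 + 10*x^2*y*z + y^3*z + y*z^3 - 5*x^3 - x*y^2 - 5*x*z^2 - 4*y*z + 5*x
trace(a b a^-3 b^-1 a^2 b^-1 a^-1 b) = trace(b a b a^-3 b^-1 a^2 b^-1) trace(a) - trace(b a b a^-3 b^-1 a^2 b^-1 a)  (eliminate a^-1) = x^5*y^2*z^2 - 2*x^6*y*z - x^4*y^3*z - 2*x^4*y*z^3 + x^7 + x^5*y^2 + 2*x^5*z^2 - x^3*y^2*z^2 + x^3*z^4 + 9*x^4*y*z + 2*x^2*y^3*z + 3*x^2*y*z^3 - 7*x^5 - 3*x^3*y^2 - 8*x^3*z^2 - x*z^4 - 11*x^2*y*z - y^3*z - y*z^3 + 14*x^3 + 2*x*y^2 + 6*x*z^2 + 4*y*z - 7*x
trace(a^-1 b^-1 a^2 b^-1 a^-1 b^-1 a b a^-2) = trace(a b a^-3 b^-1 a^2 b^-1 a^-1) trace(b) - trace(a b a^-3 b^-1 a^2 b^-1 a^-1 b)  (eliminate b^-1) = -x^5*y^2*z^2 + 2*x^6*y*z + x^4*y^3*z + 2*x^4*y*z^3 - x^7 - x^5*y^2 - 2*x^5*z^2 + x^3*y^2*z^2 - x^3*z^4 - 9*x^4*y*z - 2*x^2*y^3*z - 3*x^2*y*z^3 + 7*x^5 + 3*x^3*y^2 + 8*x^3*z^2 + x*z^4 + 11*x^2*y*z + y^3*z + y*z^3 - 14*x^3 - 2*x*y^2 - 6*x*z^2 - 3*y*z + 7*x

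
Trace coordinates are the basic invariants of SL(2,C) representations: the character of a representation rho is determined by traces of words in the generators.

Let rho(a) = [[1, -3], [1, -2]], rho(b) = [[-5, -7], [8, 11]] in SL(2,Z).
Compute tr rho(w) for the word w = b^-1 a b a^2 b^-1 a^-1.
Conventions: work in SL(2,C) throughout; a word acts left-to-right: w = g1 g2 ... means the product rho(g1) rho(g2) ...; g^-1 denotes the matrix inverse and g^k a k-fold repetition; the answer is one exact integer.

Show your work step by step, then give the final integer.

rho(b^-1) = [[11, 7], [-8, -5]]
... * rho(a) = [[1, -3], [1, -2]]  ->  [[18, -47], [-13, 34]]
... * rho(b) = [[-5, -7], [8, 11]]  ->  [[-466, -643], [337, 465]]
... * rho(a) = [[1, -3], [1, -2]]  ->  [[-1109, 2684], [802, -1941]]
... * rho(a) = [[1, -3], [1, -2]]  ->  [[1575, -2041], [-1139, 1476]]
... * rho(b^-1) = [[11, 7], [-8, -5]]  ->  [[33653, 21230], [-24337, -15353]]
... * rho(a^-1) = [[-2, 3], [-1, 1]]  ->  [[-88536, 122189], [64027, -88364]]
tr = -88536 + -88364 = -176900

-176900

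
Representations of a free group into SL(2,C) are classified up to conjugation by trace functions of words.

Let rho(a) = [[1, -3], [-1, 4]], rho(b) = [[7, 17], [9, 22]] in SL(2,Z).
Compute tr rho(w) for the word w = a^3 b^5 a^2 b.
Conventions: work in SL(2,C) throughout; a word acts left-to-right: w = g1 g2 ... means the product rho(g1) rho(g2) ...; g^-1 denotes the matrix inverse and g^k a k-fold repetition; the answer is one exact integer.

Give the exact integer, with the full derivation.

171252195845

rho(a) = [[1, -3], [-1, 4]]
... * rho(a) = [[1, -3], [-1, 4]]  ->  [[4, -15], [-5, 19]]
... * rho(a) = [[1, -3], [-1, 4]]  ->  [[19, -72], [-24, 91]]
... * rho(b) = [[7, 17], [9, 22]]  ->  [[-515, -1261], [651, 1594]]
... * rho(b) = [[7, 17], [9, 22]]  ->  [[-14954, -36497], [18903, 46135]]
... * rho(b) = [[7, 17], [9, 22]]  ->  [[-433151, -1057152], [547536, 1336321]]
... * rho(b) = [[7, 17], [9, 22]]  ->  [[-12546425, -30620911], [15859641, 38707174]]
... * rho(b) = [[7, 17], [9, 22]]  ->  [[-363413174, -886949267], [459382053, 1121171725]]
... * rho(a) = [[1, -3], [-1, 4]]  ->  [[523536093, -2457557546], [-661789672, 3106540741]]
... * rho(a) = [[1, -3], [-1, 4]]  ->  [[2981093639, -11400838463], [-3768330413, 14411531980]]
... * rho(b) = [[7, 17], [9, 22]]  ->  [[-81739890694, -200139854323], [103325474929, 252992086539]]
tr = -81739890694 + 252992086539 = 171252195845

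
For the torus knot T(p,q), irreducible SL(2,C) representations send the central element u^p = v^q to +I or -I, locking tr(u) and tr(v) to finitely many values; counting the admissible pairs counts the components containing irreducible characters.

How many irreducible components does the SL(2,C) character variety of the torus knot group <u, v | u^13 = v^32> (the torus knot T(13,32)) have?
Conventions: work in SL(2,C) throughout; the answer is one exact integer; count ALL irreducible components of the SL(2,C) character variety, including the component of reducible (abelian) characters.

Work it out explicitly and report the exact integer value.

187

In the torus knot group T(13,32), u^13 = v^32 is central, so an irreducible representation sends it to +I or -I (Schur).
On an irreducible component, tr(u) is locked at 2*cos(pi*alpha/13) for some alpha in 1..12, and tr(v) at 2*cos(pi*beta/32) for some beta in 1..31.
Consistency of u^13 = (-1)^alpha I with v^32 = (-1)^beta I forces alpha = beta (mod 2).
Counting: 6 odd alphas x 16 odd betas + 6 even alphas x 15 even betas = 96 + 90 = 186.
components with irreducible characters: 186; plus the single component of reducible (abelian) characters: total 187.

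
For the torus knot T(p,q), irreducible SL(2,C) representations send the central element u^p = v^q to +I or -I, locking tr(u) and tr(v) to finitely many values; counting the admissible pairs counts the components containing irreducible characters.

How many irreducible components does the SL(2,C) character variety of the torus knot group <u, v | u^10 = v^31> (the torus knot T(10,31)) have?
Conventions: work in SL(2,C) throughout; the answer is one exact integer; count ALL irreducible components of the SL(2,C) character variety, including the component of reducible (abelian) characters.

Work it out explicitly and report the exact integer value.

In the torus knot group T(10,31), u^10 = v^31 is central, so an irreducible representation sends it to +I or -I (Schur).
This locks tr(u) to 2*cos(pi*alpha/10), alpha in 1..9, and tr(v) to 2*cos(pi*beta/31), beta in 1..30, on each component of irreducible characters.
Consistency of u^10 = (-1)^alpha I with v^31 = (-1)^beta I forces alpha = beta (mod 2).
Enumerate parity-matched pairs: 5*15 odd-odd plus 4*15 even-even gives 135.
components with irreducible characters: 135; plus the single component of reducible (abelian) characters: total 136.

136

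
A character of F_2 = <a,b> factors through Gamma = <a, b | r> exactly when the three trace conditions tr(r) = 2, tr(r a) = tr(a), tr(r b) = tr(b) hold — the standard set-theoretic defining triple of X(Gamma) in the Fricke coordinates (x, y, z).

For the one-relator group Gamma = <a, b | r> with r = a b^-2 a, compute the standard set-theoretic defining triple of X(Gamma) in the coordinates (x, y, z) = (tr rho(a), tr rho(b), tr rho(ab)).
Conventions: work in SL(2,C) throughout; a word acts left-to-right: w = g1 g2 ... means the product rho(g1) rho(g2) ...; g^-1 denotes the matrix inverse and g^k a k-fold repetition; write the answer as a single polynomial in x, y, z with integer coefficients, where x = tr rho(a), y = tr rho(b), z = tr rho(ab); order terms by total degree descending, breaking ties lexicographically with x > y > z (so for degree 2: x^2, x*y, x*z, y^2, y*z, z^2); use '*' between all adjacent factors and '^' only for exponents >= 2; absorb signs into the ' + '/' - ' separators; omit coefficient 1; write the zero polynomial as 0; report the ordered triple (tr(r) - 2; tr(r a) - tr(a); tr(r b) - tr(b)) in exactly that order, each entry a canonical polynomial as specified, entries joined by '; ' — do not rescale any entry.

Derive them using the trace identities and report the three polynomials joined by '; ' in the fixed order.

trace(a^2) = trace(a) trace(a) - trace(1)   [square of a] = x^2 - 2
trace(a^2 b) = trace(a) trace(b a) - trace(b)   [square of a] = x*z - y
trace(b^-1 a^2) = trace(a^2) trace(b) - trace(a^2 b)   [inverse elimination on b] = x^2*y - x*z - y
trace(a b^-2 a) = trace(b^-1 a^2) trace(b) - trace(b^-1 a^2 b)   [inverse elimination on b] = x^2*y^2 - x*y*z - x^2 - y^2 + 2
trace(a^3) = trace(a) trace(a^2) - trace(a) = x^3 - 3*x
reduce: trace(a^3 b) = trace(a) trace(b a^2) - trace(b a) = x^2*z - x*y - z
reduce: trace(a^3 b^-1) = trace(a^3) trace(b) - trace(a^3 b) = x^3*y - x^2*z - 2*x*y + z
trace(a b^-2 a^2) = trace(a^3 b^-1) trace(b) - trace(a^3) = x^3*y^2 - x^2*y*z - x^3 - 2*x*y^2 + y*z + 3*x
so trace(a b a b) = trace(a b) trace(a b) - trace(1) = z^2 - 2
so trace(b^-1 a b a) = trace(a b a) trace(b) - trace(a b a b) = x*y*z - y^2 - z^2 + 2
reduce: trace(a b^-2 a b) = trace(b^-1 a b a) trace(b) - trace(b^-1 a b a b) = x*y^2*z - y^3 - y*z^2 - x*z + 3*y
assemble the triple (trace(r) - 2; trace(r a) - x; trace(r b) - y)

x^2*y^2 - x*y*z - x^2 - y^2; x^3*y^2 - x^2*y*z - x^3 - 2*x*y^2 + y*z + 2*x; x*y^2*z - y^3 - y*z^2 - x*z + 2*y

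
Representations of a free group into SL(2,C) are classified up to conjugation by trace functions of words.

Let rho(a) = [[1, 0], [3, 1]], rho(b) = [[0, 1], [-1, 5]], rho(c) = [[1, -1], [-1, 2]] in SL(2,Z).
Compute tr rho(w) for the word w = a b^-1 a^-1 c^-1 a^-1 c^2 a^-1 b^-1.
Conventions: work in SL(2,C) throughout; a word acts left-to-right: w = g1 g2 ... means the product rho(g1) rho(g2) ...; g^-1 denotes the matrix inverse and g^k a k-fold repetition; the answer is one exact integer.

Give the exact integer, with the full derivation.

-302

rho(a) = [[1, 0], [3, 1]]
... * rho(b^-1) = [[5, -1], [1, 0]]  ->  [[5, -1], [16, -3]]
... * rho(a^-1) = [[1, 0], [-3, 1]]  ->  [[8, -1], [25, -3]]
... * rho(c^-1) = [[2, 1], [1, 1]]  ->  [[15, 7], [47, 22]]
... * rho(a^-1) = [[1, 0], [-3, 1]]  ->  [[-6, 7], [-19, 22]]
... * rho(c) = [[1, -1], [-1, 2]]  ->  [[-13, 20], [-41, 63]]
... * rho(c) = [[1, -1], [-1, 2]]  ->  [[-33, 53], [-104, 167]]
... * rho(a^-1) = [[1, 0], [-3, 1]]  ->  [[-192, 53], [-605, 167]]
... * rho(b^-1) = [[5, -1], [1, 0]]  ->  [[-907, 192], [-2858, 605]]
tr = -907 + 605 = -302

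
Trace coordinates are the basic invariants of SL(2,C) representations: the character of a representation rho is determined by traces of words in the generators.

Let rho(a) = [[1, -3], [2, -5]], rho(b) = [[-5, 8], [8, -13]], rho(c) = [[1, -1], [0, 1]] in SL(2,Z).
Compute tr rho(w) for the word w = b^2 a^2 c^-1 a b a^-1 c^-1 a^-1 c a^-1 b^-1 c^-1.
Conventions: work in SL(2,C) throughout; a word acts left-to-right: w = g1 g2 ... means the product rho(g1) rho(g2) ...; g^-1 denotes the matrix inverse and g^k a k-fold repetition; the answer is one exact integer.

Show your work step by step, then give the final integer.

rho(b) = [[-5, 8], [8, -13]]
... * rho(b) = [[-5, 8], [8, -13]]  ->  [[89, -144], [-144, 233]]
... * rho(a) = [[1, -3], [2, -5]]  ->  [[-199, 453], [322, -733]]
... * rho(a) = [[1, -3], [2, -5]]  ->  [[707, -1668], [-1144, 2699]]
... * rho(c^-1) = [[1, 1], [0, 1]]  ->  [[707, -961], [-1144, 1555]]
... * rho(a) = [[1, -3], [2, -5]]  ->  [[-1215, 2684], [1966, -4343]]
... * rho(b) = [[-5, 8], [8, -13]]  ->  [[27547, -44612], [-44574, 72187]]
... * rho(a^-1) = [[-5, 3], [-2, 1]]  ->  [[-48511, 38029], [78496, -61535]]
... * rho(c^-1) = [[1, 1], [0, 1]]  ->  [[-48511, -10482], [78496, 16961]]
... * rho(a^-1) = [[-5, 3], [-2, 1]]  ->  [[263519, -156015], [-426402, 252449]]
... * rho(c) = [[1, -1], [0, 1]]  ->  [[263519, -419534], [-426402, 678851]]
... * rho(a^-1) = [[-5, 3], [-2, 1]]  ->  [[-478527, 371023], [774308, -600355]]
... * rho(b^-1) = [[-13, -8], [-8, -5]]  ->  [[3252667, 1973101], [-5263164, -3192689]]
... * rho(c^-1) = [[1, 1], [0, 1]]  ->  [[3252667, 5225768], [-5263164, -8455853]]
tr = 3252667 + -8455853 = -5203186

-5203186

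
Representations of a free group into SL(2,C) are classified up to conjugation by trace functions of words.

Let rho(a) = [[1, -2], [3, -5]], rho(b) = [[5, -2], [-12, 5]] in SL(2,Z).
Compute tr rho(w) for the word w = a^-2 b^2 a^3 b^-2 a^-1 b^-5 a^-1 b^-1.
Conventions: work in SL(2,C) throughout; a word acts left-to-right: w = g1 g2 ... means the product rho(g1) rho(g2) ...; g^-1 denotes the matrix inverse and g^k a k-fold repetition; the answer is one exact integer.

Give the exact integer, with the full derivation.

-6604990456

rho(a^-1) = [[-5, 2], [-3, 1]]
... * rho(a^-1) = [[-5, 2], [-3, 1]]  ->  [[19, -8], [12, -5]]
... * rho(b) = [[5, -2], [-12, 5]]  ->  [[191, -78], [120, -49]]
... * rho(b) = [[5, -2], [-12, 5]]  ->  [[1891, -772], [1188, -485]]
... * rho(a) = [[1, -2], [3, -5]]  ->  [[-425, 78], [-267, 49]]
... * rho(a) = [[1, -2], [3, -5]]  ->  [[-191, 460], [-120, 289]]
... * rho(a) = [[1, -2], [3, -5]]  ->  [[1189, -1918], [747, -1205]]
... * rho(b^-1) = [[5, 2], [12, 5]]  ->  [[-17071, -7212], [-10725, -4531]]
... * rho(b^-1) = [[5, 2], [12, 5]]  ->  [[-171899, -70202], [-107997, -44105]]
... * rho(a^-1) = [[-5, 2], [-3, 1]]  ->  [[1070101, -414000], [672300, -260099]]
... * rho(b^-1) = [[5, 2], [12, 5]]  ->  [[382505, 70202], [240312, 44105]]
... * rho(b^-1) = [[5, 2], [12, 5]]  ->  [[2754949, 1116020], [1730820, 701149]]
... * rho(b^-1) = [[5, 2], [12, 5]]  ->  [[27166985, 11089998], [17067888, 6967385]]
... * rho(b^-1) = [[5, 2], [12, 5]]  ->  [[268914901, 109783960], [168948060, 68972701]]
... * rho(b^-1) = [[5, 2], [12, 5]]  ->  [[2661982025, 1086749602], [1672412712, 682759625]]
... * rho(a^-1) = [[-5, 2], [-3, 1]]  ->  [[-16570158931, 6410713652], [-10410342435, 4027585049]]
... * rho(b^-1) = [[5, 2], [12, 5]]  ->  [[-5922230831, -1086749602], [-3720691587, -682759625]]
tr = -5922230831 + -682759625 = -6604990456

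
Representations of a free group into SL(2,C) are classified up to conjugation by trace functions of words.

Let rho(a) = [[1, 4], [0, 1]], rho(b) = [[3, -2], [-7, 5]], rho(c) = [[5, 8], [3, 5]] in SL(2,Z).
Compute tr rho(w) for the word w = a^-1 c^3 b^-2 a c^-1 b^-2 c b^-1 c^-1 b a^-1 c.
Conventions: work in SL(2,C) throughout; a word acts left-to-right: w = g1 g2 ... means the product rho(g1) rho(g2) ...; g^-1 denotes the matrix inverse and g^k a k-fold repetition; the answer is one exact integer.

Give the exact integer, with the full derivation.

rho(a^-1) = [[1, -4], [0, 1]]
... * rho(c) = [[5, 8], [3, 5]]  ->  [[-7, -12], [3, 5]]
... * rho(c) = [[5, 8], [3, 5]]  ->  [[-71, -116], [30, 49]]
... * rho(c) = [[5, 8], [3, 5]]  ->  [[-703, -1148], [297, 485]]
... * rho(b^-1) = [[5, 2], [7, 3]]  ->  [[-11551, -4850], [4880, 2049]]
... * rho(b^-1) = [[5, 2], [7, 3]]  ->  [[-91705, -37652], [38743, 15907]]
... * rho(a) = [[1, 4], [0, 1]]  ->  [[-91705, -404472], [38743, 170879]]
... * rho(c^-1) = [[5, -8], [-3, 5]]  ->  [[754891, -1288720], [-318922, 544451]]
... * rho(b^-1) = [[5, 2], [7, 3]]  ->  [[-5246585, -2356378], [2216547, 995509]]
... * rho(b^-1) = [[5, 2], [7, 3]]  ->  [[-42727571, -17562304], [18051298, 7419621]]
... * rho(c) = [[5, 8], [3, 5]]  ->  [[-266324767, -429632088], [112515353, 181508489]]
... * rho(b^-1) = [[5, 2], [7, 3]]  ->  [[-4339048451, -1821545798], [1833136188, 769556173]]
... * rho(c^-1) = [[5, -8], [-3, 5]]  ->  [[-16230604861, 25604658618], [6857012421, -10817308639]]
... * rho(b) = [[3, -2], [-7, 5]]  ->  [[-227924424909, 160484502812], [96292197736, -67800568037]]
... * rho(a^-1) = [[1, -4], [0, 1]]  ->  [[-227924424909, 1072182202448], [96292197736, -452969358981]]
... * rho(c) = [[5, 8], [3, 5]]  ->  [[2076924482799, 3537515612968], [-877447088263, -1494509213017]]
tr = 2076924482799 + -1494509213017 = 582415269782

582415269782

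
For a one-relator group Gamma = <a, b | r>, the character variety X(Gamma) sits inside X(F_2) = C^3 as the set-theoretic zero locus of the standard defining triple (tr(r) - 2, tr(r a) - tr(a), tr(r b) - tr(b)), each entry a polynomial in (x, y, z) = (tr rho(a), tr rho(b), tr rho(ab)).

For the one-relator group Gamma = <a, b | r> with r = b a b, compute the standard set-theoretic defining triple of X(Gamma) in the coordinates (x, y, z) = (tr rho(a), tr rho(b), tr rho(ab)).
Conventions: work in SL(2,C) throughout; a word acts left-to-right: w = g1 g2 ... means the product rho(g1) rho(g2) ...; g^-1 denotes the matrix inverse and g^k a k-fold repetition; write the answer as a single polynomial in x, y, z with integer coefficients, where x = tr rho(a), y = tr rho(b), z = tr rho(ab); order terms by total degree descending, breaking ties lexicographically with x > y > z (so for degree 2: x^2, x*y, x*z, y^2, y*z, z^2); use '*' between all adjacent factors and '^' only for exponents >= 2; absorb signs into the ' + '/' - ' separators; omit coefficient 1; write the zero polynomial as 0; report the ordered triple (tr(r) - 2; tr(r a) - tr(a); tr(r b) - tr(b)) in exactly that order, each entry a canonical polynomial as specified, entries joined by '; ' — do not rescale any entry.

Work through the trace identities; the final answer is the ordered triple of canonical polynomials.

y*z - x - 2; z^2 - x - 2; y^2*z - x*y - y - z

tr(b a b) = tr(b) tr(a b) - tr(a)   [square of b] = y*z - x
use: tr(b a b a) = tr(b a) tr(b a) - tr(1) = z^2 - 2
apply: tr(b a b^2) = tr(b) tr(a b^2) - tr(a b) = y^2*z - x*y - z
assemble the triple (tr(r) - 2; tr(r a) - x; tr(r b) - y)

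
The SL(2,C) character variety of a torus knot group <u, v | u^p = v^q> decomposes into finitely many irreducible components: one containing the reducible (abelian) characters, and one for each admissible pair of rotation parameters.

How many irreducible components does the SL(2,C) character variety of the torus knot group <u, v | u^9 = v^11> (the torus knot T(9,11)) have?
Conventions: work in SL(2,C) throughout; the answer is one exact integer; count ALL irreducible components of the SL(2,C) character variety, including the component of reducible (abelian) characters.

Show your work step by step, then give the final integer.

Gamma = < u, v | u^9 = v^11 > (torus knot T(9,11)); the central element u^9 = v^11 acts as +I or -I in any irreducible SL(2,C) representation.
So on each irreducible component the traces are pinned: tr(u) = 2*cos(pi*alpha/9) with 1 <= alpha <= 8, tr(v) = 2*cos(pi*beta/11) with 1 <= beta <= 10.
u^9 = (-1)^alpha I and v^11 = (-1)^beta I must agree, so alpha and beta have equal parity.
Counting: 4 odd alphas x 5 odd betas + 4 even alphas x 5 even betas = 20 + 20 = 40.
components with irreducible characters: 40; plus the single component of reducible (abelian) characters: total 41.

41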